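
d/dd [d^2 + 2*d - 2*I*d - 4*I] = 2*d + 2 - 2*I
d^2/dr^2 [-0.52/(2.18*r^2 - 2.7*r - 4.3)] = (-4.942496*r^2 + 6.12144*r + 0.52*(4.36*r - 2.7)*(8.72*r - 5.4) + 9.74896)/(-2.18*r^2 + 2.7*r + 4.3)^3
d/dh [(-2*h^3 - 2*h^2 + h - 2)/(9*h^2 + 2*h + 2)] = (-18*h^4 - 8*h^3 - 25*h^2 + 28*h + 6)/(81*h^4 + 36*h^3 + 40*h^2 + 8*h + 4)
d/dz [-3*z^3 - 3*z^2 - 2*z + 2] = -9*z^2 - 6*z - 2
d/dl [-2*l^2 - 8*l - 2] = -4*l - 8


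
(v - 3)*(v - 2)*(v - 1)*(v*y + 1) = v^4*y - 6*v^3*y + v^3 + 11*v^2*y - 6*v^2 - 6*v*y + 11*v - 6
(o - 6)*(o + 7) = o^2 + o - 42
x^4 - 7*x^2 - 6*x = x*(x - 3)*(x + 1)*(x + 2)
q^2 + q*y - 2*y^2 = (q - y)*(q + 2*y)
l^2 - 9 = (l - 3)*(l + 3)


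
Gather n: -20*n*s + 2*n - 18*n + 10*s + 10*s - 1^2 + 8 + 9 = n*(-20*s - 16) + 20*s + 16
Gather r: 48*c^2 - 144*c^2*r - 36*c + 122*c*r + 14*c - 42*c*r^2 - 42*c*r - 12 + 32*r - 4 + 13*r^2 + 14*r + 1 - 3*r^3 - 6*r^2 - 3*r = 48*c^2 - 22*c - 3*r^3 + r^2*(7 - 42*c) + r*(-144*c^2 + 80*c + 43) - 15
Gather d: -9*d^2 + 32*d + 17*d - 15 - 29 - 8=-9*d^2 + 49*d - 52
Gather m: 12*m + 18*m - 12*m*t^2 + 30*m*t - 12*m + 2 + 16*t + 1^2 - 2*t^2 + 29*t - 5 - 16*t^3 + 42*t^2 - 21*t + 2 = m*(-12*t^2 + 30*t + 18) - 16*t^3 + 40*t^2 + 24*t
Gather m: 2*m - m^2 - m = -m^2 + m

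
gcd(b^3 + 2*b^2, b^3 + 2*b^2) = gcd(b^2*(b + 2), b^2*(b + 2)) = b^3 + 2*b^2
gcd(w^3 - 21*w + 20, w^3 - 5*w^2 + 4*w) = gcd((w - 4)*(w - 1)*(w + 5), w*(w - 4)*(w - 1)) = w^2 - 5*w + 4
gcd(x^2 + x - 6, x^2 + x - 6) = x^2 + x - 6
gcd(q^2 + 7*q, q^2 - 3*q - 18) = 1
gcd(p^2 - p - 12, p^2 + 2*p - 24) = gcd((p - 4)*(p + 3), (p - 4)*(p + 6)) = p - 4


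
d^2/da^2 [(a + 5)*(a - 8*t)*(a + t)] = 6*a - 14*t + 10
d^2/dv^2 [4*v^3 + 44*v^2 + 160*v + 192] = 24*v + 88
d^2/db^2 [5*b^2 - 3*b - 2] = 10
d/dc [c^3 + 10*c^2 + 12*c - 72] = 3*c^2 + 20*c + 12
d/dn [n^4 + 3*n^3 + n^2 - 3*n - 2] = 4*n^3 + 9*n^2 + 2*n - 3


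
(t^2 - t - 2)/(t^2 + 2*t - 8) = (t + 1)/(t + 4)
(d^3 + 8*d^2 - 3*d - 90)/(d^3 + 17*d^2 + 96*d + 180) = (d - 3)/(d + 6)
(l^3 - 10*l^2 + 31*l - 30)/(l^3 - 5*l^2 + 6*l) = (l - 5)/l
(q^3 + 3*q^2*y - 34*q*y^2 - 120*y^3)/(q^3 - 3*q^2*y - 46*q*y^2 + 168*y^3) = (-q^2 - 9*q*y - 20*y^2)/(-q^2 - 3*q*y + 28*y^2)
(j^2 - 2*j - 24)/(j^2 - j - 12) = (-j^2 + 2*j + 24)/(-j^2 + j + 12)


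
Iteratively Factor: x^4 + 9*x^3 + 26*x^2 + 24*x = (x + 2)*(x^3 + 7*x^2 + 12*x) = (x + 2)*(x + 4)*(x^2 + 3*x) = x*(x + 2)*(x + 4)*(x + 3)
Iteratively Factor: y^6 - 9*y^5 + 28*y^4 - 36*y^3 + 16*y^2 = (y)*(y^5 - 9*y^4 + 28*y^3 - 36*y^2 + 16*y) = y^2*(y^4 - 9*y^3 + 28*y^2 - 36*y + 16) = y^2*(y - 2)*(y^3 - 7*y^2 + 14*y - 8) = y^2*(y - 4)*(y - 2)*(y^2 - 3*y + 2) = y^2*(y - 4)*(y - 2)^2*(y - 1)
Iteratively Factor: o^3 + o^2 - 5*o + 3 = (o - 1)*(o^2 + 2*o - 3) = (o - 1)^2*(o + 3)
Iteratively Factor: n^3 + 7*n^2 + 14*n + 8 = (n + 1)*(n^2 + 6*n + 8) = (n + 1)*(n + 2)*(n + 4)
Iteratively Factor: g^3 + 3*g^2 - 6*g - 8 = (g - 2)*(g^2 + 5*g + 4) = (g - 2)*(g + 4)*(g + 1)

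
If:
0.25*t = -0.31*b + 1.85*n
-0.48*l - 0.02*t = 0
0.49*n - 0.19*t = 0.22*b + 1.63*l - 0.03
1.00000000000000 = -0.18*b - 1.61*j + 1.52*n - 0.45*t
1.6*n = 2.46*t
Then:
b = 0.21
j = -0.62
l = -0.00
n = 0.04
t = 0.02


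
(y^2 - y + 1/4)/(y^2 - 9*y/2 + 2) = (y - 1/2)/(y - 4)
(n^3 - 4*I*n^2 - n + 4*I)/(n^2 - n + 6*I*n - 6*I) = (n^2 + n*(1 - 4*I) - 4*I)/(n + 6*I)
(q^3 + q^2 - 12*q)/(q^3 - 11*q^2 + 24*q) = (q + 4)/(q - 8)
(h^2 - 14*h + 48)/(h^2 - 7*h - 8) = (h - 6)/(h + 1)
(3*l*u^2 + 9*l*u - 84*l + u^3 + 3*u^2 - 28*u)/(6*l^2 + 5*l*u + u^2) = (u^2 + 3*u - 28)/(2*l + u)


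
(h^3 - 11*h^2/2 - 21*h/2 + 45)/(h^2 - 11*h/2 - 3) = (2*h^2 + h - 15)/(2*h + 1)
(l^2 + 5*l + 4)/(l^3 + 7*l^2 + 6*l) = (l + 4)/(l*(l + 6))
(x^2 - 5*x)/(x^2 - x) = (x - 5)/(x - 1)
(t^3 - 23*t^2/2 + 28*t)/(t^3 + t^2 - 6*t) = (t^2 - 23*t/2 + 28)/(t^2 + t - 6)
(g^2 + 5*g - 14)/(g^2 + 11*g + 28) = (g - 2)/(g + 4)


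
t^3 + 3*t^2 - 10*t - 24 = (t - 3)*(t + 2)*(t + 4)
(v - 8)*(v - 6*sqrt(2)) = v^2 - 6*sqrt(2)*v - 8*v + 48*sqrt(2)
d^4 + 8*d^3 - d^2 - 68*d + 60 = (d - 2)*(d - 1)*(d + 5)*(d + 6)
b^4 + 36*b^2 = b^2*(b - 6*I)*(b + 6*I)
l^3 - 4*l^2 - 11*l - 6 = (l - 6)*(l + 1)^2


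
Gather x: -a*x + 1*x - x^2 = -x^2 + x*(1 - a)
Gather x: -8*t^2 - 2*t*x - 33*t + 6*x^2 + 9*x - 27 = -8*t^2 - 33*t + 6*x^2 + x*(9 - 2*t) - 27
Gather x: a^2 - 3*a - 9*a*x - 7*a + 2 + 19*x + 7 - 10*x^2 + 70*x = a^2 - 10*a - 10*x^2 + x*(89 - 9*a) + 9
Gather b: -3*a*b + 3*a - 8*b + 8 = 3*a + b*(-3*a - 8) + 8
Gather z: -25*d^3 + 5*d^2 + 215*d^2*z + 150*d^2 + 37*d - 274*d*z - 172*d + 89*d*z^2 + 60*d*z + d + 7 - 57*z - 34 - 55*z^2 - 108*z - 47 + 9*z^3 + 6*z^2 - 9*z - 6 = -25*d^3 + 155*d^2 - 134*d + 9*z^3 + z^2*(89*d - 49) + z*(215*d^2 - 214*d - 174) - 80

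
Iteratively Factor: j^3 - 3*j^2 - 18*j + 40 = (j - 5)*(j^2 + 2*j - 8) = (j - 5)*(j - 2)*(j + 4)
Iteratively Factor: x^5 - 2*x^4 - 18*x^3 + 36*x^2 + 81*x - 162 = (x - 3)*(x^4 + x^3 - 15*x^2 - 9*x + 54) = (x - 3)^2*(x^3 + 4*x^2 - 3*x - 18) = (x - 3)^2*(x + 3)*(x^2 + x - 6) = (x - 3)^2*(x + 3)^2*(x - 2)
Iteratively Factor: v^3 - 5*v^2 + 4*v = (v - 1)*(v^2 - 4*v) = (v - 4)*(v - 1)*(v)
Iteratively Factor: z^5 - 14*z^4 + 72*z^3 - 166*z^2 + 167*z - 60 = (z - 3)*(z^4 - 11*z^3 + 39*z^2 - 49*z + 20) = (z - 5)*(z - 3)*(z^3 - 6*z^2 + 9*z - 4) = (z - 5)*(z - 3)*(z - 1)*(z^2 - 5*z + 4) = (z - 5)*(z - 4)*(z - 3)*(z - 1)*(z - 1)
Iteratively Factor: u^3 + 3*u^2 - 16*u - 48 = (u - 4)*(u^2 + 7*u + 12) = (u - 4)*(u + 3)*(u + 4)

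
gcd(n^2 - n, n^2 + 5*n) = n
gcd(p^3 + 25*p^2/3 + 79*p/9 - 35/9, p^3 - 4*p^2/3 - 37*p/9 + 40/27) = p^2 + 4*p/3 - 5/9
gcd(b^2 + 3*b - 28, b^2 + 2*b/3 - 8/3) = 1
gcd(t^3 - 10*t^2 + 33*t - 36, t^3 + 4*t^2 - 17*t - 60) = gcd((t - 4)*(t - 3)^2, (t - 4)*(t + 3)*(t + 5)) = t - 4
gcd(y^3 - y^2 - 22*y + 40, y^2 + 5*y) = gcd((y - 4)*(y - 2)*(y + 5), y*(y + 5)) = y + 5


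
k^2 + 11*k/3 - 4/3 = (k - 1/3)*(k + 4)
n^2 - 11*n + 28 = (n - 7)*(n - 4)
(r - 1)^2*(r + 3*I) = r^3 - 2*r^2 + 3*I*r^2 + r - 6*I*r + 3*I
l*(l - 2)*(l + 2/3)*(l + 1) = l^4 - l^3/3 - 8*l^2/3 - 4*l/3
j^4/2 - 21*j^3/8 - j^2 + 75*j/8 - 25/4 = (j/2 + 1)*(j - 5)*(j - 5/4)*(j - 1)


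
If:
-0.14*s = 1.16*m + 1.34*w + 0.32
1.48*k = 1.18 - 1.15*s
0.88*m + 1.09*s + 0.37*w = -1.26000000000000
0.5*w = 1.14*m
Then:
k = 1.65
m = -0.04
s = -1.09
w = -0.09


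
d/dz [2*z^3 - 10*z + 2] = 6*z^2 - 10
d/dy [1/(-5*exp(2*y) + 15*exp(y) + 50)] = (2*exp(y) - 3)*exp(y)/(5*(-exp(2*y) + 3*exp(y) + 10)^2)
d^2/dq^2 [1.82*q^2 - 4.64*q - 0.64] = 3.64000000000000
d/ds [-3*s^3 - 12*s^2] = 3*s*(-3*s - 8)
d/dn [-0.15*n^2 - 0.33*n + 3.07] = -0.3*n - 0.33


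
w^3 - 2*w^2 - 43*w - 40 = (w - 8)*(w + 1)*(w + 5)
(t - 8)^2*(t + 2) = t^3 - 14*t^2 + 32*t + 128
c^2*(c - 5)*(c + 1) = c^4 - 4*c^3 - 5*c^2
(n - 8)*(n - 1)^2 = n^3 - 10*n^2 + 17*n - 8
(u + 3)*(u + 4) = u^2 + 7*u + 12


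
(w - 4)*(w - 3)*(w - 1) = w^3 - 8*w^2 + 19*w - 12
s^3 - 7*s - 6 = (s - 3)*(s + 1)*(s + 2)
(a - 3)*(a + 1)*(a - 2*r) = a^3 - 2*a^2*r - 2*a^2 + 4*a*r - 3*a + 6*r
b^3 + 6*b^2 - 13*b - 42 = (b - 3)*(b + 2)*(b + 7)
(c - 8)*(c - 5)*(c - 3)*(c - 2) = c^4 - 18*c^3 + 111*c^2 - 278*c + 240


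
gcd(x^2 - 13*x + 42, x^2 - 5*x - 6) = x - 6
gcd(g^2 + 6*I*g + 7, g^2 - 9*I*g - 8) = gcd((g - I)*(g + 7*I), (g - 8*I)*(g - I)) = g - I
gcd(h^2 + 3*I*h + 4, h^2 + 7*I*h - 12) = h + 4*I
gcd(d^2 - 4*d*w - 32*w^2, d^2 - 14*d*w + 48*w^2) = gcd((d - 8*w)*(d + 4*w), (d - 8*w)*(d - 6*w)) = -d + 8*w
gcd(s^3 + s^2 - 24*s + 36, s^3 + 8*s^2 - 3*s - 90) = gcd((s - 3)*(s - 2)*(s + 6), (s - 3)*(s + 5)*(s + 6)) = s^2 + 3*s - 18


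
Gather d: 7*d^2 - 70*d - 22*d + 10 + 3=7*d^2 - 92*d + 13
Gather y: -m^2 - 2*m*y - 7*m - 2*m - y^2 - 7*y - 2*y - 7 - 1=-m^2 - 9*m - y^2 + y*(-2*m - 9) - 8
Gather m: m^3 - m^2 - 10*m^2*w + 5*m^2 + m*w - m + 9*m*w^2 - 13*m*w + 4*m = m^3 + m^2*(4 - 10*w) + m*(9*w^2 - 12*w + 3)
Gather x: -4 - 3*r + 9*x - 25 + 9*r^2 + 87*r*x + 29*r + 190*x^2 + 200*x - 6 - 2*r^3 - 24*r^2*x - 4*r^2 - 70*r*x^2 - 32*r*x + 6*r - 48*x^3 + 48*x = -2*r^3 + 5*r^2 + 32*r - 48*x^3 + x^2*(190 - 70*r) + x*(-24*r^2 + 55*r + 257) - 35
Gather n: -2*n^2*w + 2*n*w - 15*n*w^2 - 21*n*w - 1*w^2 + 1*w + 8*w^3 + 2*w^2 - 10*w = -2*n^2*w + n*(-15*w^2 - 19*w) + 8*w^3 + w^2 - 9*w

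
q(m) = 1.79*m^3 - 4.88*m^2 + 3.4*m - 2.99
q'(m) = 5.37*m^2 - 9.76*m + 3.4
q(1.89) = -1.91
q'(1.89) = 4.14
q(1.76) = -2.36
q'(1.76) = 2.86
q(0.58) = -2.31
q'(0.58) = -0.45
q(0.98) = -2.66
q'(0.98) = -1.01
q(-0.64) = -7.63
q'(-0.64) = 11.85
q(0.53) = -2.29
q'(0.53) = -0.26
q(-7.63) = -1108.14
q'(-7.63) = 390.49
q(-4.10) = -222.33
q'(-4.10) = 133.69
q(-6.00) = -585.71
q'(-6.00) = 255.28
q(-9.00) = -1733.78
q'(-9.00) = 526.21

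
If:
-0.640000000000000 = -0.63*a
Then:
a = 1.02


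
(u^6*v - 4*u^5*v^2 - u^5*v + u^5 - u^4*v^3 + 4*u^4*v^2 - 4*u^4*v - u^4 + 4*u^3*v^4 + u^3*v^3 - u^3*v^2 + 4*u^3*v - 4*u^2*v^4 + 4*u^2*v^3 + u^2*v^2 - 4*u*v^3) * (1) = u^6*v - 4*u^5*v^2 - u^5*v + u^5 - u^4*v^3 + 4*u^4*v^2 - 4*u^4*v - u^4 + 4*u^3*v^4 + u^3*v^3 - u^3*v^2 + 4*u^3*v - 4*u^2*v^4 + 4*u^2*v^3 + u^2*v^2 - 4*u*v^3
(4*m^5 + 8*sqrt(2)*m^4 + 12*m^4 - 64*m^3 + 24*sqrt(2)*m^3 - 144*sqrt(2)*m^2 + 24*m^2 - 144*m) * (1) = 4*m^5 + 8*sqrt(2)*m^4 + 12*m^4 - 64*m^3 + 24*sqrt(2)*m^3 - 144*sqrt(2)*m^2 + 24*m^2 - 144*m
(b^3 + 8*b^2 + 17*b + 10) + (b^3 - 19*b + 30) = 2*b^3 + 8*b^2 - 2*b + 40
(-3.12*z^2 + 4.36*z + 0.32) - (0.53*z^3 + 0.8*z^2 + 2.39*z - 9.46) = -0.53*z^3 - 3.92*z^2 + 1.97*z + 9.78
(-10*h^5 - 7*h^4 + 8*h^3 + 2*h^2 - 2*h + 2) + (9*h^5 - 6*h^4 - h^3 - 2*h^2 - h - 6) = -h^5 - 13*h^4 + 7*h^3 - 3*h - 4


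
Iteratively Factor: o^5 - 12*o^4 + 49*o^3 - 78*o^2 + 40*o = (o)*(o^4 - 12*o^3 + 49*o^2 - 78*o + 40) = o*(o - 4)*(o^3 - 8*o^2 + 17*o - 10) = o*(o - 4)*(o - 1)*(o^2 - 7*o + 10) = o*(o - 5)*(o - 4)*(o - 1)*(o - 2)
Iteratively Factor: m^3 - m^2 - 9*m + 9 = (m - 3)*(m^2 + 2*m - 3) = (m - 3)*(m + 3)*(m - 1)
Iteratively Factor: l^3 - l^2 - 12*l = (l)*(l^2 - l - 12) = l*(l + 3)*(l - 4)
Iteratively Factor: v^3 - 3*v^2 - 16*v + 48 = (v - 3)*(v^2 - 16) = (v - 3)*(v + 4)*(v - 4)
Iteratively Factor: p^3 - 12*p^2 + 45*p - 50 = (p - 5)*(p^2 - 7*p + 10) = (p - 5)*(p - 2)*(p - 5)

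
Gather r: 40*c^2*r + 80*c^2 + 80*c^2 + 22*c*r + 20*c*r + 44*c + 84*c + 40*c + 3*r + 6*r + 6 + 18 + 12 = 160*c^2 + 168*c + r*(40*c^2 + 42*c + 9) + 36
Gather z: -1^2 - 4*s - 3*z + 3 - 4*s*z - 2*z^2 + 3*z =-4*s*z - 4*s - 2*z^2 + 2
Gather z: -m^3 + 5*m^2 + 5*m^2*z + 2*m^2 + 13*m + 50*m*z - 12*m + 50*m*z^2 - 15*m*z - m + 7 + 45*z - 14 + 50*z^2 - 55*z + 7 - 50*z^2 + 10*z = -m^3 + 7*m^2 + 50*m*z^2 + z*(5*m^2 + 35*m)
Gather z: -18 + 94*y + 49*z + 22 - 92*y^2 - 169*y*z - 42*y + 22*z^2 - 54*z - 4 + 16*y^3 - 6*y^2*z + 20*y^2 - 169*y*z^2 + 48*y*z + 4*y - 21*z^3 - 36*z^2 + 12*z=16*y^3 - 72*y^2 + 56*y - 21*z^3 + z^2*(-169*y - 14) + z*(-6*y^2 - 121*y + 7)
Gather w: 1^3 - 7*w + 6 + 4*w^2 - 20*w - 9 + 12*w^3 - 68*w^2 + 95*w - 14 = 12*w^3 - 64*w^2 + 68*w - 16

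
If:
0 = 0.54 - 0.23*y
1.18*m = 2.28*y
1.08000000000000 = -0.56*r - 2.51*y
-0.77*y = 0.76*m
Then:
No Solution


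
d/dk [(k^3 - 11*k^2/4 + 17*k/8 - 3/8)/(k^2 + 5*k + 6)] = (8*k^4 + 80*k^3 + 17*k^2 - 258*k + 117)/(8*(k^4 + 10*k^3 + 37*k^2 + 60*k + 36))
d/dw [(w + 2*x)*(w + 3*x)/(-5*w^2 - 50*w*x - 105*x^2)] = -x/(w^2 + 14*w*x + 49*x^2)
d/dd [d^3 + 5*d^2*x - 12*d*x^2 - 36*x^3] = 3*d^2 + 10*d*x - 12*x^2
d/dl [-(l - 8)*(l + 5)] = 3 - 2*l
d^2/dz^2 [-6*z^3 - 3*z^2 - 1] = -36*z - 6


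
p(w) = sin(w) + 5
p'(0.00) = 1.00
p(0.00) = 5.00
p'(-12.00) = 0.84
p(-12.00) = 5.54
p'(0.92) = 0.61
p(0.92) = 5.80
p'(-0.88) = 0.64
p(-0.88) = 4.23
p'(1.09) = 0.46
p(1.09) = 5.89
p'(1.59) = -0.02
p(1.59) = 6.00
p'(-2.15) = -0.55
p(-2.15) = 4.16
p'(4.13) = -0.55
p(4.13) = 4.16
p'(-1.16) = 0.40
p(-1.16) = 4.08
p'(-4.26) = -0.44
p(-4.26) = 5.90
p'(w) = cos(w)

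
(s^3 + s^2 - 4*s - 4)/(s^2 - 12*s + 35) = (s^3 + s^2 - 4*s - 4)/(s^2 - 12*s + 35)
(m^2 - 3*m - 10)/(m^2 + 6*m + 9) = (m^2 - 3*m - 10)/(m^2 + 6*m + 9)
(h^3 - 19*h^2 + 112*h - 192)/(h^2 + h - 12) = (h^2 - 16*h + 64)/(h + 4)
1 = 1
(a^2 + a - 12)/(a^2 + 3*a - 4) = (a - 3)/(a - 1)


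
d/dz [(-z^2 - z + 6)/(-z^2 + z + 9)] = (-2*z^2 - 6*z - 15)/(z^4 - 2*z^3 - 17*z^2 + 18*z + 81)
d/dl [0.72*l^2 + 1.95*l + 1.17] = 1.44*l + 1.95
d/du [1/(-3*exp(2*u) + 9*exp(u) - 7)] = (6*exp(u) - 9)*exp(u)/(3*exp(2*u) - 9*exp(u) + 7)^2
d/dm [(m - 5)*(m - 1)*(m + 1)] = 3*m^2 - 10*m - 1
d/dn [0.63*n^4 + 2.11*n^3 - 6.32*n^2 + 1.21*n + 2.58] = 2.52*n^3 + 6.33*n^2 - 12.64*n + 1.21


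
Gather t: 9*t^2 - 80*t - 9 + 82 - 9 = 9*t^2 - 80*t + 64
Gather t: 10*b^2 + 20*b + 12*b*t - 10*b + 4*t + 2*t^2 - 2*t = 10*b^2 + 10*b + 2*t^2 + t*(12*b + 2)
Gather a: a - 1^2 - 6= a - 7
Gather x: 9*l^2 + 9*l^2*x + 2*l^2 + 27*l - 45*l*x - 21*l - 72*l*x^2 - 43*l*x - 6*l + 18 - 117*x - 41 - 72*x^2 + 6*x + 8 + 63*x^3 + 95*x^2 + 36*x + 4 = 11*l^2 + 63*x^3 + x^2*(23 - 72*l) + x*(9*l^2 - 88*l - 75) - 11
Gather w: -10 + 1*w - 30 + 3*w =4*w - 40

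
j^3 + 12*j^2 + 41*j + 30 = (j + 1)*(j + 5)*(j + 6)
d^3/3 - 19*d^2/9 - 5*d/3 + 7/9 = (d/3 + 1/3)*(d - 7)*(d - 1/3)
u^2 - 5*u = u*(u - 5)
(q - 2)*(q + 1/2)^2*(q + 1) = q^4 - 11*q^2/4 - 9*q/4 - 1/2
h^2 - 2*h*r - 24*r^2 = (h - 6*r)*(h + 4*r)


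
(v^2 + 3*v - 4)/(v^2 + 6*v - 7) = (v + 4)/(v + 7)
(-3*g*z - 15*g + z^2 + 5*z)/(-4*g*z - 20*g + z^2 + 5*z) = (-3*g + z)/(-4*g + z)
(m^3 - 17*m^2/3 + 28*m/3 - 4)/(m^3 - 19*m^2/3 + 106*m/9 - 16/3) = 3*(m - 2)/(3*m - 8)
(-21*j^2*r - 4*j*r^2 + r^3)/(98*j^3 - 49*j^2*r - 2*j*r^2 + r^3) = r*(3*j + r)/(-14*j^2 + 5*j*r + r^2)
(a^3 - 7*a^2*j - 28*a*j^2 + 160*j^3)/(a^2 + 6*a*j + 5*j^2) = (a^2 - 12*a*j + 32*j^2)/(a + j)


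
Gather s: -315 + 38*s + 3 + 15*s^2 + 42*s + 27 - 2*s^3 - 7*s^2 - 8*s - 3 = -2*s^3 + 8*s^2 + 72*s - 288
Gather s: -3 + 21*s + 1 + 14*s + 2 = 35*s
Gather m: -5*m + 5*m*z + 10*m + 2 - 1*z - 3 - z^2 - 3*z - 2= m*(5*z + 5) - z^2 - 4*z - 3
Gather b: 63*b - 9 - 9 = 63*b - 18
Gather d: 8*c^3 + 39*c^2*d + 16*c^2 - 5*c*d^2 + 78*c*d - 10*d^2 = 8*c^3 + 16*c^2 + d^2*(-5*c - 10) + d*(39*c^2 + 78*c)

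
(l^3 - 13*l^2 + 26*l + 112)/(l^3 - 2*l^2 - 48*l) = (l^2 - 5*l - 14)/(l*(l + 6))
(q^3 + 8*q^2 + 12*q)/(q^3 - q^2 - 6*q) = (q + 6)/(q - 3)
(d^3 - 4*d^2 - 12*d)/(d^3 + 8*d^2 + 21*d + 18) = d*(d - 6)/(d^2 + 6*d + 9)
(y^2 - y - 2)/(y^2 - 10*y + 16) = (y + 1)/(y - 8)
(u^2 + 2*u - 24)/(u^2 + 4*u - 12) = (u - 4)/(u - 2)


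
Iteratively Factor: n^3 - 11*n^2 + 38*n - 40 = (n - 2)*(n^2 - 9*n + 20) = (n - 5)*(n - 2)*(n - 4)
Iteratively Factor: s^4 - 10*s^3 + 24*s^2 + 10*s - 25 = (s - 5)*(s^3 - 5*s^2 - s + 5) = (s - 5)*(s + 1)*(s^2 - 6*s + 5) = (s - 5)^2*(s + 1)*(s - 1)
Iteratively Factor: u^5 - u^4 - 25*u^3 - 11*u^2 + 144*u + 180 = (u + 3)*(u^4 - 4*u^3 - 13*u^2 + 28*u + 60) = (u - 3)*(u + 3)*(u^3 - u^2 - 16*u - 20) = (u - 3)*(u + 2)*(u + 3)*(u^2 - 3*u - 10) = (u - 5)*(u - 3)*(u + 2)*(u + 3)*(u + 2)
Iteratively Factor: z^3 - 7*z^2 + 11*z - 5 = (z - 5)*(z^2 - 2*z + 1) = (z - 5)*(z - 1)*(z - 1)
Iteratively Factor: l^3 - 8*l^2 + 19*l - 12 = (l - 4)*(l^2 - 4*l + 3) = (l - 4)*(l - 3)*(l - 1)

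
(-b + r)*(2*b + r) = -2*b^2 + b*r + r^2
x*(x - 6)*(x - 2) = x^3 - 8*x^2 + 12*x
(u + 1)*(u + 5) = u^2 + 6*u + 5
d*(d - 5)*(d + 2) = d^3 - 3*d^2 - 10*d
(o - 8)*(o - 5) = o^2 - 13*o + 40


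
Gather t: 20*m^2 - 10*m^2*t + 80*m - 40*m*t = 20*m^2 + 80*m + t*(-10*m^2 - 40*m)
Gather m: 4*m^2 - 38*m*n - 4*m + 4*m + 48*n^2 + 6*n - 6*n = 4*m^2 - 38*m*n + 48*n^2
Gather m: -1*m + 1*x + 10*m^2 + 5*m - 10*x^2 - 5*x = 10*m^2 + 4*m - 10*x^2 - 4*x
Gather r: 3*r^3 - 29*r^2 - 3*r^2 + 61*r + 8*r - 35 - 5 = 3*r^3 - 32*r^2 + 69*r - 40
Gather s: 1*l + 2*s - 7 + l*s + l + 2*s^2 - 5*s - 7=2*l + 2*s^2 + s*(l - 3) - 14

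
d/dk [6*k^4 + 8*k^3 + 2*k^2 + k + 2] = 24*k^3 + 24*k^2 + 4*k + 1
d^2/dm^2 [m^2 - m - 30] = 2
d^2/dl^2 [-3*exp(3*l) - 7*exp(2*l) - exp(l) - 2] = (-27*exp(2*l) - 28*exp(l) - 1)*exp(l)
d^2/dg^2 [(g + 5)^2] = 2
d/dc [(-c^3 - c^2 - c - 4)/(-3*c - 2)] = (6*c^3 + 9*c^2 + 4*c - 10)/(9*c^2 + 12*c + 4)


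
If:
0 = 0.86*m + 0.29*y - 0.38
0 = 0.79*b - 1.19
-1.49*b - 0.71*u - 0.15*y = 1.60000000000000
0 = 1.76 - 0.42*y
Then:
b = 1.51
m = -0.97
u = -6.30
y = 4.19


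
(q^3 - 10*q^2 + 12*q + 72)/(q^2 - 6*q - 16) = (q^2 - 12*q + 36)/(q - 8)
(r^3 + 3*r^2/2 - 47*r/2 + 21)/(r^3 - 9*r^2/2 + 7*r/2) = (r + 6)/r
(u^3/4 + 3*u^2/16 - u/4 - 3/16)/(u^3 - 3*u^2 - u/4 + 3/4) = (u^3 + 3*u^2/4 - u - 3/4)/(4*u^3 - 12*u^2 - u + 3)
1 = 1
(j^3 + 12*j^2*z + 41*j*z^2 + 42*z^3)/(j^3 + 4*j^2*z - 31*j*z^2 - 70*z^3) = (-j - 3*z)/(-j + 5*z)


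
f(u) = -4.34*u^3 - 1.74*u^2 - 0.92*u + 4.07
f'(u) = -13.02*u^2 - 3.48*u - 0.92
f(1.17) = -6.34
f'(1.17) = -22.81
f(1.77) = -27.08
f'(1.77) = -47.87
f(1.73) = -25.20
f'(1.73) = -45.91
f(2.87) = -115.50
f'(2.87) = -118.15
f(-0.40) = 4.44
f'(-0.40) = -1.61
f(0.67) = 1.37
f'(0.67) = -9.10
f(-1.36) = 13.02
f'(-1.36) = -20.27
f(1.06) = -4.03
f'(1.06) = -19.24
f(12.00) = -7757.05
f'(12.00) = -1917.56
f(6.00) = -1001.53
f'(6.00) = -490.52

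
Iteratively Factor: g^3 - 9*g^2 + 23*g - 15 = (g - 1)*(g^2 - 8*g + 15) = (g - 5)*(g - 1)*(g - 3)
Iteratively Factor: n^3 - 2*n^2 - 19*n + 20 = (n - 5)*(n^2 + 3*n - 4) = (n - 5)*(n + 4)*(n - 1)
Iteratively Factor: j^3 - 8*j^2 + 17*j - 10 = (j - 2)*(j^2 - 6*j + 5) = (j - 2)*(j - 1)*(j - 5)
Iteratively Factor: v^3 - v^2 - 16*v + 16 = (v - 1)*(v^2 - 16) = (v - 1)*(v + 4)*(v - 4)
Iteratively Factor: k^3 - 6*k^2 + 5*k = (k)*(k^2 - 6*k + 5) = k*(k - 1)*(k - 5)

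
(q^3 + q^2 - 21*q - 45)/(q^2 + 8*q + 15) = (q^2 - 2*q - 15)/(q + 5)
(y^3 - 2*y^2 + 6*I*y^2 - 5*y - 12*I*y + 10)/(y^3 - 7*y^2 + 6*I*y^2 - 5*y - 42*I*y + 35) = (y - 2)/(y - 7)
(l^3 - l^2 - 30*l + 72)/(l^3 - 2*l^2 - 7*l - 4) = (l^2 + 3*l - 18)/(l^2 + 2*l + 1)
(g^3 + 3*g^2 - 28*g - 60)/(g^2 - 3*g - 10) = g + 6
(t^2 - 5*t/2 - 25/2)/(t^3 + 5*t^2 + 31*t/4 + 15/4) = 2*(t - 5)/(2*t^2 + 5*t + 3)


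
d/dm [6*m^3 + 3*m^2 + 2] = 6*m*(3*m + 1)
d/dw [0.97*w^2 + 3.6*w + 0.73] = 1.94*w + 3.6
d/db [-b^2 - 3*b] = -2*b - 3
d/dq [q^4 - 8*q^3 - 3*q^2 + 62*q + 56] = 4*q^3 - 24*q^2 - 6*q + 62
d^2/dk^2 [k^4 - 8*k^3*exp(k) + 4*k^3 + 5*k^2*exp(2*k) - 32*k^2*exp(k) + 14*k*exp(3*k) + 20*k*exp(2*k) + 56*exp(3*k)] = -8*k^3*exp(k) + 20*k^2*exp(2*k) - 80*k^2*exp(k) + 12*k^2 + 126*k*exp(3*k) + 120*k*exp(2*k) - 176*k*exp(k) + 24*k + 588*exp(3*k) + 90*exp(2*k) - 64*exp(k)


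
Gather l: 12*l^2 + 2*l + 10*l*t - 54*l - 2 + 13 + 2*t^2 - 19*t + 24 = 12*l^2 + l*(10*t - 52) + 2*t^2 - 19*t + 35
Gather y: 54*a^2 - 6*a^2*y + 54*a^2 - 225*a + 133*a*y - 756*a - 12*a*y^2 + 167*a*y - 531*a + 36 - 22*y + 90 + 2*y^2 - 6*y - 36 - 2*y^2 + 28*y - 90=108*a^2 - 12*a*y^2 - 1512*a + y*(-6*a^2 + 300*a)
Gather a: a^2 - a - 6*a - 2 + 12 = a^2 - 7*a + 10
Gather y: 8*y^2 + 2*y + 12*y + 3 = 8*y^2 + 14*y + 3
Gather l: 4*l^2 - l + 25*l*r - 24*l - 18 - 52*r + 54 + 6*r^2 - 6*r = 4*l^2 + l*(25*r - 25) + 6*r^2 - 58*r + 36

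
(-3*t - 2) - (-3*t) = -2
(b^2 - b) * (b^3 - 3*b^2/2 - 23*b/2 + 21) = b^5 - 5*b^4/2 - 10*b^3 + 65*b^2/2 - 21*b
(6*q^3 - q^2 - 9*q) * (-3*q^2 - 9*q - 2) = -18*q^5 - 51*q^4 + 24*q^3 + 83*q^2 + 18*q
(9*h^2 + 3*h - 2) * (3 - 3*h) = -27*h^3 + 18*h^2 + 15*h - 6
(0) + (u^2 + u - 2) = u^2 + u - 2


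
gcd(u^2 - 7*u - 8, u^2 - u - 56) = u - 8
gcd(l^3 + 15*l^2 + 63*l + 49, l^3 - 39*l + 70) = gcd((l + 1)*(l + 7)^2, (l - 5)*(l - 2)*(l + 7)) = l + 7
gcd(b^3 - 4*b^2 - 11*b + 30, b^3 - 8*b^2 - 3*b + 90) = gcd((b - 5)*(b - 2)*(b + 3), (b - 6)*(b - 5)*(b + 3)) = b^2 - 2*b - 15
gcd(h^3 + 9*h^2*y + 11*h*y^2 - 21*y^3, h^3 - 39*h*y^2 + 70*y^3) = h + 7*y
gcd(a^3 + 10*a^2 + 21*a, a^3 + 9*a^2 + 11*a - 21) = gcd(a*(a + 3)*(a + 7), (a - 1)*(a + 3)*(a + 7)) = a^2 + 10*a + 21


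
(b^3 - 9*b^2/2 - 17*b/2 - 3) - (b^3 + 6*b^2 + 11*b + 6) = -21*b^2/2 - 39*b/2 - 9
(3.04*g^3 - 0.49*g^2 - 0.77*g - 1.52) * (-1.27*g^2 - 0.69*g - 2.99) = -3.8608*g^5 - 1.4753*g^4 - 7.7736*g^3 + 3.9268*g^2 + 3.3511*g + 4.5448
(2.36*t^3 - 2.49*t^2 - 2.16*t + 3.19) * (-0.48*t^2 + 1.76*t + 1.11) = -1.1328*t^5 + 5.3488*t^4 - 0.726*t^3 - 8.0967*t^2 + 3.2168*t + 3.5409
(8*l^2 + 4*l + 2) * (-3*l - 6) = -24*l^3 - 60*l^2 - 30*l - 12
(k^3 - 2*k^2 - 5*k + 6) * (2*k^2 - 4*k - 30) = 2*k^5 - 8*k^4 - 32*k^3 + 92*k^2 + 126*k - 180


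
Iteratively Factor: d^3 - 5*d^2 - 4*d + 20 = (d - 2)*(d^2 - 3*d - 10) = (d - 5)*(d - 2)*(d + 2)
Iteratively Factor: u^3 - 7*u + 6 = (u - 2)*(u^2 + 2*u - 3) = (u - 2)*(u - 1)*(u + 3)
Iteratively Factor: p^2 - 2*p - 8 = (p - 4)*(p + 2)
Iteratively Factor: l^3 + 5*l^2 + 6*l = (l + 3)*(l^2 + 2*l) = l*(l + 3)*(l + 2)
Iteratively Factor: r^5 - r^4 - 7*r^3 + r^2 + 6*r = (r + 2)*(r^4 - 3*r^3 - r^2 + 3*r) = (r - 3)*(r + 2)*(r^3 - r) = r*(r - 3)*(r + 2)*(r^2 - 1) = r*(r - 3)*(r - 1)*(r + 2)*(r + 1)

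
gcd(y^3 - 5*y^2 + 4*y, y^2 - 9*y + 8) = y - 1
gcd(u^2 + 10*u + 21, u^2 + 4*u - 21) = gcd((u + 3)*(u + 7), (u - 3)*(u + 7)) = u + 7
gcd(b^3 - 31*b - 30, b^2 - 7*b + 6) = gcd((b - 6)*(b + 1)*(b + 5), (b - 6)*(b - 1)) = b - 6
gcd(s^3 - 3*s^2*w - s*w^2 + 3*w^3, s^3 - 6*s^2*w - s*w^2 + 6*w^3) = s^2 - w^2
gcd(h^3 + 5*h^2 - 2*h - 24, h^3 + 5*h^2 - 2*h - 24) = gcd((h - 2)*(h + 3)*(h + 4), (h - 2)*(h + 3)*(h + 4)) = h^3 + 5*h^2 - 2*h - 24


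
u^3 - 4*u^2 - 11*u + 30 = (u - 5)*(u - 2)*(u + 3)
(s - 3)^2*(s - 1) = s^3 - 7*s^2 + 15*s - 9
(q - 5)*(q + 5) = q^2 - 25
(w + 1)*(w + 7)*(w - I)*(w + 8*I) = w^4 + 8*w^3 + 7*I*w^3 + 15*w^2 + 56*I*w^2 + 64*w + 49*I*w + 56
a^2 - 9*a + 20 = (a - 5)*(a - 4)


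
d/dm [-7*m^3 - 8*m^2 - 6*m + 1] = -21*m^2 - 16*m - 6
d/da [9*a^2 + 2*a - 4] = 18*a + 2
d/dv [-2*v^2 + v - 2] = 1 - 4*v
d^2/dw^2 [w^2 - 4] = 2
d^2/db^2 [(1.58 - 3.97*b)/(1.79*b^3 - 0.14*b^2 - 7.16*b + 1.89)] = (-76.321662*b^5 + 66.719028*b^4 - 108.253008*b^3 + 39.85722*b^2 - 28.871808*b + 55.388176)/(5.735339*b^9 - 1.345722*b^8 - 68.718816*b^7 + 28.930279*b^6 + 272.03346*b^5 - 166.758396*b^4 - 336.512303*b^3 + 289.17567*b^2 - 76.728708*b + 6.751269)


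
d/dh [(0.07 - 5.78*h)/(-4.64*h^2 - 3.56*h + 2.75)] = (-26.8192*h^2 + 0.6496*h - 15.6458)/(21.5296*h^4 + 33.0368*h^3 - 12.8464*h^2 - 19.58*h + 7.5625)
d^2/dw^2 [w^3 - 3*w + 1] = 6*w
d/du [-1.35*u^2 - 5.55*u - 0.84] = -2.7*u - 5.55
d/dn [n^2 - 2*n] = 2*n - 2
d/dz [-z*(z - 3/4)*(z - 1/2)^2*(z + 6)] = -5*z^4 - 17*z^3 + 57*z^2/2 - 93*z/8 + 9/8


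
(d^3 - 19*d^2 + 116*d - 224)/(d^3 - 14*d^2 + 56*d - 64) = (d - 7)/(d - 2)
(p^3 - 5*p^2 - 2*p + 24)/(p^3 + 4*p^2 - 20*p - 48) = (p - 3)/(p + 6)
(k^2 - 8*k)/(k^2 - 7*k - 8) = k/(k + 1)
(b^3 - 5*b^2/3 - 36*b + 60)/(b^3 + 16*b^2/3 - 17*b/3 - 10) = (b - 6)/(b + 1)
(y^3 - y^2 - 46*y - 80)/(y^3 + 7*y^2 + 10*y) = (y - 8)/y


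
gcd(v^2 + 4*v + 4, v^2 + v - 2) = v + 2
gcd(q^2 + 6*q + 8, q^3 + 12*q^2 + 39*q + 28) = q + 4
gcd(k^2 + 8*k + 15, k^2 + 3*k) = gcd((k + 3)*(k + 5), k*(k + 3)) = k + 3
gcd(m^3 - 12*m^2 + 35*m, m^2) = m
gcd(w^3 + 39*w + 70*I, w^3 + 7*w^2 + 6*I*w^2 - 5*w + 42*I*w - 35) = w + 5*I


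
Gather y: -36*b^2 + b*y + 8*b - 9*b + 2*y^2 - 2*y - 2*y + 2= -36*b^2 - b + 2*y^2 + y*(b - 4) + 2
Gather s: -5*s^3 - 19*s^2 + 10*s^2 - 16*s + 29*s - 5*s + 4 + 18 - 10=-5*s^3 - 9*s^2 + 8*s + 12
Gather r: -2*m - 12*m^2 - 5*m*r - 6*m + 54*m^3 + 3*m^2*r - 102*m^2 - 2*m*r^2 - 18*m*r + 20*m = 54*m^3 - 114*m^2 - 2*m*r^2 + 12*m + r*(3*m^2 - 23*m)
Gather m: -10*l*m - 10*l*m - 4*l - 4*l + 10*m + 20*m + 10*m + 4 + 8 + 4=-8*l + m*(40 - 20*l) + 16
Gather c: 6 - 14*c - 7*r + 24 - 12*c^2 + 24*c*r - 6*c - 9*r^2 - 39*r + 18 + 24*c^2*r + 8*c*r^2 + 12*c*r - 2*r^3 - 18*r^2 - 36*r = c^2*(24*r - 12) + c*(8*r^2 + 36*r - 20) - 2*r^3 - 27*r^2 - 82*r + 48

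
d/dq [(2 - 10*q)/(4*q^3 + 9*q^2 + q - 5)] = 2*(40*q^3 + 33*q^2 - 18*q + 24)/(16*q^6 + 72*q^5 + 89*q^4 - 22*q^3 - 89*q^2 - 10*q + 25)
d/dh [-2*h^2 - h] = -4*h - 1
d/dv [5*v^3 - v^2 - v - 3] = 15*v^2 - 2*v - 1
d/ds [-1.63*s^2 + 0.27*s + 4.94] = 0.27 - 3.26*s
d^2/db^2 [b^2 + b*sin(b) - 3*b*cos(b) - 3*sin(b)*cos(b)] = -b*sin(b) + 3*b*cos(b) + 6*sin(b) + 6*sin(2*b) + 2*cos(b) + 2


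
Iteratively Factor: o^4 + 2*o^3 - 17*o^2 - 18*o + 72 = (o + 3)*(o^3 - o^2 - 14*o + 24) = (o - 2)*(o + 3)*(o^2 + o - 12) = (o - 3)*(o - 2)*(o + 3)*(o + 4)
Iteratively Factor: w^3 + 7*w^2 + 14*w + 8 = (w + 4)*(w^2 + 3*w + 2) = (w + 1)*(w + 4)*(w + 2)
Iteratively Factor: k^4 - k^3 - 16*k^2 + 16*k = (k)*(k^3 - k^2 - 16*k + 16) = k*(k + 4)*(k^2 - 5*k + 4) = k*(k - 4)*(k + 4)*(k - 1)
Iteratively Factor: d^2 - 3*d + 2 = (d - 1)*(d - 2)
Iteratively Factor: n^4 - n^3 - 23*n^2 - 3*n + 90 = (n - 2)*(n^3 + n^2 - 21*n - 45) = (n - 2)*(n + 3)*(n^2 - 2*n - 15) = (n - 5)*(n - 2)*(n + 3)*(n + 3)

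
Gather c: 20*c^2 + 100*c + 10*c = 20*c^2 + 110*c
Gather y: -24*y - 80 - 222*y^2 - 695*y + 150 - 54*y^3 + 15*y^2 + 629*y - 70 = -54*y^3 - 207*y^2 - 90*y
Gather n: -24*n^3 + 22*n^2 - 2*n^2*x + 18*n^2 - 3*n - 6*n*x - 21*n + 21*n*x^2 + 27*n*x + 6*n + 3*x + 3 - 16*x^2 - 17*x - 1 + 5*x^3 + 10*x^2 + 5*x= -24*n^3 + n^2*(40 - 2*x) + n*(21*x^2 + 21*x - 18) + 5*x^3 - 6*x^2 - 9*x + 2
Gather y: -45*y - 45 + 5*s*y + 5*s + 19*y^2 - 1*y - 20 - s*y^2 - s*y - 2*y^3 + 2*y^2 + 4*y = 5*s - 2*y^3 + y^2*(21 - s) + y*(4*s - 42) - 65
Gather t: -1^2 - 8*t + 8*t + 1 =0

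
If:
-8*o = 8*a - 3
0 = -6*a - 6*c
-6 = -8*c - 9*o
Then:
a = -21/136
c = 21/136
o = 9/17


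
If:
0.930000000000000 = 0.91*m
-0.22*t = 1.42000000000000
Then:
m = 1.02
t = -6.45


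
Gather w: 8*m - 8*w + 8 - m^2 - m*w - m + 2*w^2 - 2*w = -m^2 + 7*m + 2*w^2 + w*(-m - 10) + 8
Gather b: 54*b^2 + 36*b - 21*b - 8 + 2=54*b^2 + 15*b - 6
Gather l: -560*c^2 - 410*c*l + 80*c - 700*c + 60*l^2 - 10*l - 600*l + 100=-560*c^2 - 620*c + 60*l^2 + l*(-410*c - 610) + 100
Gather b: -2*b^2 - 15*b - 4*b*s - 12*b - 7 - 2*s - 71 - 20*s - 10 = -2*b^2 + b*(-4*s - 27) - 22*s - 88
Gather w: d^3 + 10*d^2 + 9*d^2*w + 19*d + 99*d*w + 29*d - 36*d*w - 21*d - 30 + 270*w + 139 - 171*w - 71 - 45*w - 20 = d^3 + 10*d^2 + 27*d + w*(9*d^2 + 63*d + 54) + 18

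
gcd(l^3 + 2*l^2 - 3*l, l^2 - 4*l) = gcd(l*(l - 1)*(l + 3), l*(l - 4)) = l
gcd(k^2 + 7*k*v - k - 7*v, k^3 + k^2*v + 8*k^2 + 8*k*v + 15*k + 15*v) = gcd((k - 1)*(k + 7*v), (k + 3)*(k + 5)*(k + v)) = 1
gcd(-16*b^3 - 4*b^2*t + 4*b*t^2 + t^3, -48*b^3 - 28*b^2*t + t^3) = 8*b^2 + 6*b*t + t^2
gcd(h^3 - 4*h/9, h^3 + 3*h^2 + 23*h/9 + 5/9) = 1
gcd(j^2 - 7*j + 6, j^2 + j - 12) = 1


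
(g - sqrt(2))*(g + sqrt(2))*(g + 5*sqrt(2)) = g^3 + 5*sqrt(2)*g^2 - 2*g - 10*sqrt(2)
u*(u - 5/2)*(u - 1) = u^3 - 7*u^2/2 + 5*u/2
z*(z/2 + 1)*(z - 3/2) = z^3/2 + z^2/4 - 3*z/2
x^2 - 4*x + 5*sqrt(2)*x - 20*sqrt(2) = (x - 4)*(x + 5*sqrt(2))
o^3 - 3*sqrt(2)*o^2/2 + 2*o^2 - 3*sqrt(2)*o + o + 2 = (o + 2)*(o - sqrt(2))*(o - sqrt(2)/2)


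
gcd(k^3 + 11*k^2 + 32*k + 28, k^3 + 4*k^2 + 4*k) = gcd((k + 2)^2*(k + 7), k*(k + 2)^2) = k^2 + 4*k + 4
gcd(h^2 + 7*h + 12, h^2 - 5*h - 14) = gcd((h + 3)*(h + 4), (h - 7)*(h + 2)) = 1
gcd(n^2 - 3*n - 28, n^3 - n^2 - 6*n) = 1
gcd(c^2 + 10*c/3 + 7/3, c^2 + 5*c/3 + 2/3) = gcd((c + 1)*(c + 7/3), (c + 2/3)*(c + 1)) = c + 1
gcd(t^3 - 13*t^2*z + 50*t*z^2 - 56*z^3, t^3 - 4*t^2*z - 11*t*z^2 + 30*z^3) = -t + 2*z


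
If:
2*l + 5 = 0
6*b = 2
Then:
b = 1/3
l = -5/2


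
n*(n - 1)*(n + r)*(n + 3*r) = n^4 + 4*n^3*r - n^3 + 3*n^2*r^2 - 4*n^2*r - 3*n*r^2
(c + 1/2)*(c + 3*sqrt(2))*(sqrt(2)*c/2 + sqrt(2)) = sqrt(2)*c^3/2 + 5*sqrt(2)*c^2/4 + 3*c^2 + sqrt(2)*c/2 + 15*c/2 + 3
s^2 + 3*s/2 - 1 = (s - 1/2)*(s + 2)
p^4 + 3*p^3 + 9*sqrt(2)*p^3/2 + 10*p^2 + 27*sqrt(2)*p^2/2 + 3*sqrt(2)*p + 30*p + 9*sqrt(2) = (p + 3)*(p + sqrt(2)/2)*(p + sqrt(2))*(p + 3*sqrt(2))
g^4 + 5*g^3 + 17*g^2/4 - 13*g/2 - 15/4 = (g - 1)*(g + 1/2)*(g + 5/2)*(g + 3)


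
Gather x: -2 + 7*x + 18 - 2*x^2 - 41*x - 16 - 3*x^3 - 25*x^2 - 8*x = -3*x^3 - 27*x^2 - 42*x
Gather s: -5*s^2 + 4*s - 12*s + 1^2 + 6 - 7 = -5*s^2 - 8*s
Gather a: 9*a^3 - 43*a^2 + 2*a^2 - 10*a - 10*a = 9*a^3 - 41*a^2 - 20*a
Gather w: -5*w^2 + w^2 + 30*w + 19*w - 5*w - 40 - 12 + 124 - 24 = -4*w^2 + 44*w + 48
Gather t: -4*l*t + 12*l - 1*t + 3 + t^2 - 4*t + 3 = 12*l + t^2 + t*(-4*l - 5) + 6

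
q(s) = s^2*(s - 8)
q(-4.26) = -222.49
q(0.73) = -3.87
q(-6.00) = -504.00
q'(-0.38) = 6.51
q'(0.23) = -3.52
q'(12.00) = 240.00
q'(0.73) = -10.08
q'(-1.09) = 21.00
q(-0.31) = -0.80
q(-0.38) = -1.21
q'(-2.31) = 52.97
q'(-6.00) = 204.00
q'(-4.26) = 122.60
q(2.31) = -30.36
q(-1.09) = -10.80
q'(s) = s^2 + 2*s*(s - 8)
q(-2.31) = -55.02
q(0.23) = -0.41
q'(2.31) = -20.95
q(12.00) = 576.00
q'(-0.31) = 5.25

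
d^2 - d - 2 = (d - 2)*(d + 1)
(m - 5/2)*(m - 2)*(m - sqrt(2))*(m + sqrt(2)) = m^4 - 9*m^3/2 + 3*m^2 + 9*m - 10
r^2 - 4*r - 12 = (r - 6)*(r + 2)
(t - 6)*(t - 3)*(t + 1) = t^3 - 8*t^2 + 9*t + 18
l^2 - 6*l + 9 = (l - 3)^2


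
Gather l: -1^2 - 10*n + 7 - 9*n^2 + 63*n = -9*n^2 + 53*n + 6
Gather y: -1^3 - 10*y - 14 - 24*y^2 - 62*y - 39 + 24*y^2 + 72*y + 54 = 0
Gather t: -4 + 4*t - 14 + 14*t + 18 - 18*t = 0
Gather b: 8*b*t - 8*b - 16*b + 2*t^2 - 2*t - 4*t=b*(8*t - 24) + 2*t^2 - 6*t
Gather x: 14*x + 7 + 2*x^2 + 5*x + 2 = 2*x^2 + 19*x + 9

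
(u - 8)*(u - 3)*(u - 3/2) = u^3 - 25*u^2/2 + 81*u/2 - 36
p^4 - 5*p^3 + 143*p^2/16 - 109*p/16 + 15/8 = (p - 2)*(p - 5/4)*(p - 1)*(p - 3/4)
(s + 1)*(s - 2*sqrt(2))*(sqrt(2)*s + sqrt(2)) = sqrt(2)*s^3 - 4*s^2 + 2*sqrt(2)*s^2 - 8*s + sqrt(2)*s - 4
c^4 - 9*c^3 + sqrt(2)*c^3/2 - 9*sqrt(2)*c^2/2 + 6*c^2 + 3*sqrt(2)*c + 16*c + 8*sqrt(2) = (c - 8)*(c - 2)*(sqrt(2)*c/2 + sqrt(2)/2)*(sqrt(2)*c + 1)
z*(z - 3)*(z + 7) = z^3 + 4*z^2 - 21*z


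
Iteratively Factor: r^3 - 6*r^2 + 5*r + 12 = (r - 4)*(r^2 - 2*r - 3) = (r - 4)*(r + 1)*(r - 3)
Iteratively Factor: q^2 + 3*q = (q + 3)*(q)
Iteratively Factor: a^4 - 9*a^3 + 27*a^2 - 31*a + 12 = (a - 1)*(a^3 - 8*a^2 + 19*a - 12) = (a - 1)^2*(a^2 - 7*a + 12) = (a - 3)*(a - 1)^2*(a - 4)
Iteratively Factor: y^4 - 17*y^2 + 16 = (y - 1)*(y^3 + y^2 - 16*y - 16) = (y - 1)*(y + 4)*(y^2 - 3*y - 4) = (y - 1)*(y + 1)*(y + 4)*(y - 4)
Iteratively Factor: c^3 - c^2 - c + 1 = (c + 1)*(c^2 - 2*c + 1) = (c - 1)*(c + 1)*(c - 1)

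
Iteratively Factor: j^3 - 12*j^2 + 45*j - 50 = (j - 5)*(j^2 - 7*j + 10) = (j - 5)*(j - 2)*(j - 5)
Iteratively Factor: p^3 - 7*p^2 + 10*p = (p - 5)*(p^2 - 2*p) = (p - 5)*(p - 2)*(p)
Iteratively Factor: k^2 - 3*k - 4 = (k + 1)*(k - 4)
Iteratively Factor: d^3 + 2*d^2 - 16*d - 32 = (d + 2)*(d^2 - 16) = (d + 2)*(d + 4)*(d - 4)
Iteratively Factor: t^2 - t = (t - 1)*(t)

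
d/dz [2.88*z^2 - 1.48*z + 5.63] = 5.76*z - 1.48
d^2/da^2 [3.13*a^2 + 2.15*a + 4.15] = 6.26000000000000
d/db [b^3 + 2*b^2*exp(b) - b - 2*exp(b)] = 2*b^2*exp(b) + 3*b^2 + 4*b*exp(b) - 2*exp(b) - 1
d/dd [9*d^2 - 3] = 18*d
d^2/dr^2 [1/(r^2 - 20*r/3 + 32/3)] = 6*(-9*r^2 + 60*r + 4*(3*r - 10)^2 - 96)/(3*r^2 - 20*r + 32)^3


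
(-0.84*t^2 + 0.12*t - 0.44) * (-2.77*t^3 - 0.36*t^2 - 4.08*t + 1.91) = 2.3268*t^5 - 0.03*t^4 + 4.6028*t^3 - 1.9356*t^2 + 2.0244*t - 0.8404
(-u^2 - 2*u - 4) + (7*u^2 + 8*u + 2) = 6*u^2 + 6*u - 2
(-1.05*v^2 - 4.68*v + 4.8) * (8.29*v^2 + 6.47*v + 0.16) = -8.7045*v^4 - 45.5907*v^3 + 9.3444*v^2 + 30.3072*v + 0.768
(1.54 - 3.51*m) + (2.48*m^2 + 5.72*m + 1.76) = 2.48*m^2 + 2.21*m + 3.3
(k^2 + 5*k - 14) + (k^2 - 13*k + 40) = 2*k^2 - 8*k + 26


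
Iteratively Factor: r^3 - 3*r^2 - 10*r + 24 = (r - 4)*(r^2 + r - 6) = (r - 4)*(r - 2)*(r + 3)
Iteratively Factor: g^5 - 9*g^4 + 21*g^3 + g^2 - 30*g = (g)*(g^4 - 9*g^3 + 21*g^2 + g - 30) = g*(g - 2)*(g^3 - 7*g^2 + 7*g + 15) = g*(g - 3)*(g - 2)*(g^2 - 4*g - 5) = g*(g - 3)*(g - 2)*(g + 1)*(g - 5)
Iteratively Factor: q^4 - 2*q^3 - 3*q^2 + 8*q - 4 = (q - 1)*(q^3 - q^2 - 4*q + 4) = (q - 1)^2*(q^2 - 4) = (q - 1)^2*(q + 2)*(q - 2)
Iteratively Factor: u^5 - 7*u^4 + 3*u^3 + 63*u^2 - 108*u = (u + 3)*(u^4 - 10*u^3 + 33*u^2 - 36*u) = u*(u + 3)*(u^3 - 10*u^2 + 33*u - 36) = u*(u - 3)*(u + 3)*(u^2 - 7*u + 12) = u*(u - 4)*(u - 3)*(u + 3)*(u - 3)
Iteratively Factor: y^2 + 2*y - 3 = (y + 3)*(y - 1)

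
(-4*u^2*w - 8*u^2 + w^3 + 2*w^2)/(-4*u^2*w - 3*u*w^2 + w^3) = (4*u^2*w + 8*u^2 - w^3 - 2*w^2)/(w*(4*u^2 + 3*u*w - w^2))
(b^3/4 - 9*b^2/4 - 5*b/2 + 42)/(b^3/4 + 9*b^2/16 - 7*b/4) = 4*(b^2 - 13*b + 42)/(b*(4*b - 7))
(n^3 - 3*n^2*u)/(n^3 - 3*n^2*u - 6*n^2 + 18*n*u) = n/(n - 6)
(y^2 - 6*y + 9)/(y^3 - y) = (y^2 - 6*y + 9)/(y^3 - y)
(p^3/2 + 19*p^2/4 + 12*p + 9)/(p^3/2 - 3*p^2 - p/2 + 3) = (p^3 + 19*p^2/2 + 24*p + 18)/(p^3 - 6*p^2 - p + 6)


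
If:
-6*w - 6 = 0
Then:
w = -1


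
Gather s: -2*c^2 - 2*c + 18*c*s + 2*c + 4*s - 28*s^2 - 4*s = -2*c^2 + 18*c*s - 28*s^2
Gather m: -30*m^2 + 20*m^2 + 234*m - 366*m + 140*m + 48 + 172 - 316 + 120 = -10*m^2 + 8*m + 24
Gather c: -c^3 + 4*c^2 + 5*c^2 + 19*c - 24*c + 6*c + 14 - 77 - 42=-c^3 + 9*c^2 + c - 105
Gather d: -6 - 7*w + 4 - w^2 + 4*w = -w^2 - 3*w - 2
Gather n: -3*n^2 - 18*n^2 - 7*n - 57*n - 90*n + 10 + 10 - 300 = -21*n^2 - 154*n - 280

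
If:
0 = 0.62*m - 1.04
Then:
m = 1.68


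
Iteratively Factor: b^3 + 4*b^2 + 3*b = (b + 1)*(b^2 + 3*b) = b*(b + 1)*(b + 3)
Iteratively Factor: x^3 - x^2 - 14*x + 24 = (x + 4)*(x^2 - 5*x + 6) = (x - 3)*(x + 4)*(x - 2)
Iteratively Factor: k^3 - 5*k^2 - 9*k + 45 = (k - 5)*(k^2 - 9) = (k - 5)*(k - 3)*(k + 3)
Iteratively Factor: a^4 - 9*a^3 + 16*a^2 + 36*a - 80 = (a - 5)*(a^3 - 4*a^2 - 4*a + 16) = (a - 5)*(a + 2)*(a^2 - 6*a + 8) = (a - 5)*(a - 2)*(a + 2)*(a - 4)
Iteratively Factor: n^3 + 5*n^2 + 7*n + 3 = (n + 1)*(n^2 + 4*n + 3) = (n + 1)^2*(n + 3)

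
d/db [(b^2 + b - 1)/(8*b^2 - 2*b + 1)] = (-10*b^2 + 18*b - 1)/(64*b^4 - 32*b^3 + 20*b^2 - 4*b + 1)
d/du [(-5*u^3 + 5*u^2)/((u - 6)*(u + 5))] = 5*u*(-u^3 + 2*u^2 + 89*u - 60)/(u^4 - 2*u^3 - 59*u^2 + 60*u + 900)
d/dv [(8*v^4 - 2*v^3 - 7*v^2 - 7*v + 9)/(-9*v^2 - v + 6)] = (-144*v^5 - 6*v^4 + 196*v^3 - 92*v^2 + 78*v - 33)/(81*v^4 + 18*v^3 - 107*v^2 - 12*v + 36)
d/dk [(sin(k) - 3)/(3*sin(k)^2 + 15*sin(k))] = (-cos(k) + 6/tan(k) + 15*cos(k)/sin(k)^2)/(3*(sin(k) + 5)^2)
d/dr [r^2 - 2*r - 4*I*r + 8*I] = 2*r - 2 - 4*I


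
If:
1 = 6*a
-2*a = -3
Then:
No Solution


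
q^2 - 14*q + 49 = (q - 7)^2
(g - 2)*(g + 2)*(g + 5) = g^3 + 5*g^2 - 4*g - 20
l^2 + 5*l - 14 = (l - 2)*(l + 7)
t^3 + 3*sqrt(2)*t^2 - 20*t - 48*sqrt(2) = (t - 3*sqrt(2))*(t + 2*sqrt(2))*(t + 4*sqrt(2))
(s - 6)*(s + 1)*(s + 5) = s^3 - 31*s - 30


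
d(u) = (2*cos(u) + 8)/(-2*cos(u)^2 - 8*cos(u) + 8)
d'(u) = (-4*sin(u)*cos(u) - 8*sin(u))*(2*cos(u) + 8)/(-2*cos(u)^2 - 8*cos(u) + 8)^2 - 2*sin(u)/(-2*cos(u)^2 - 8*cos(u) + 8)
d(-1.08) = 2.36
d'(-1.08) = 5.91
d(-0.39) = -8.87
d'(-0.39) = 34.86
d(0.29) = -6.60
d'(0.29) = -14.48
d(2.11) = 0.60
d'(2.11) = -0.41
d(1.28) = 1.55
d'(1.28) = -2.79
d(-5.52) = 8.04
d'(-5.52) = -52.72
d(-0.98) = 3.12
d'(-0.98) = 9.63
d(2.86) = 0.44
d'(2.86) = -0.08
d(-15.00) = 0.50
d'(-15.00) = 0.23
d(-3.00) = 0.43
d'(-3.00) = 0.04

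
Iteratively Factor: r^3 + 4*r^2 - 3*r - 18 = (r + 3)*(r^2 + r - 6) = (r + 3)^2*(r - 2)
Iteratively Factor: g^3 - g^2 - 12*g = (g - 4)*(g^2 + 3*g) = g*(g - 4)*(g + 3)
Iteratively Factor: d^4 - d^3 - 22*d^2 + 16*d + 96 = (d + 4)*(d^3 - 5*d^2 - 2*d + 24) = (d - 4)*(d + 4)*(d^2 - d - 6) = (d - 4)*(d - 3)*(d + 4)*(d + 2)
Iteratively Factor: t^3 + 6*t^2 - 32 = (t - 2)*(t^2 + 8*t + 16) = (t - 2)*(t + 4)*(t + 4)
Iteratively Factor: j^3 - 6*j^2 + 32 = (j + 2)*(j^2 - 8*j + 16) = (j - 4)*(j + 2)*(j - 4)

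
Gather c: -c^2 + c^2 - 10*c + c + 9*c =0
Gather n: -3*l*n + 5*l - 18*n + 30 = 5*l + n*(-3*l - 18) + 30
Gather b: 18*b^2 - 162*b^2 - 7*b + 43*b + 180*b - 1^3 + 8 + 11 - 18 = -144*b^2 + 216*b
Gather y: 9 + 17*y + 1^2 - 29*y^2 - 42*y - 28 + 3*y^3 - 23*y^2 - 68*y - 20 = 3*y^3 - 52*y^2 - 93*y - 38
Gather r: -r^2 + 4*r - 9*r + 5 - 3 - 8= -r^2 - 5*r - 6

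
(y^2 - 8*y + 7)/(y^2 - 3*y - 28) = (y - 1)/(y + 4)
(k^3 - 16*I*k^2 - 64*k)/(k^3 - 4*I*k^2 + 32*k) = (k - 8*I)/(k + 4*I)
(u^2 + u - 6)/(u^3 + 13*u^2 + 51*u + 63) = (u - 2)/(u^2 + 10*u + 21)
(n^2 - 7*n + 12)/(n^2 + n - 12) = (n - 4)/(n + 4)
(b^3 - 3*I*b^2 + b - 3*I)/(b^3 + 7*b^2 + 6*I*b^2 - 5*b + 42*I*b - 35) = (b^2 - 4*I*b - 3)/(b^2 + b*(7 + 5*I) + 35*I)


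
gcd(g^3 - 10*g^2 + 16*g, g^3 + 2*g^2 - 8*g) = g^2 - 2*g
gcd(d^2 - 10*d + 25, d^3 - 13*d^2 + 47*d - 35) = d - 5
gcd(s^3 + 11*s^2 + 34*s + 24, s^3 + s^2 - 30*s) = s + 6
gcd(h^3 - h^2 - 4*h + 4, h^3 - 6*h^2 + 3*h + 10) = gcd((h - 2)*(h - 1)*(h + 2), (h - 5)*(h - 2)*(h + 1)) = h - 2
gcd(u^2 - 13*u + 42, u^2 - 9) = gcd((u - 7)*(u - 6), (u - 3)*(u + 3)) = 1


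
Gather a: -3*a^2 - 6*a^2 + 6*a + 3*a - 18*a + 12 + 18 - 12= -9*a^2 - 9*a + 18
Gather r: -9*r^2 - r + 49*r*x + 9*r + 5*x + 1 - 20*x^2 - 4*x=-9*r^2 + r*(49*x + 8) - 20*x^2 + x + 1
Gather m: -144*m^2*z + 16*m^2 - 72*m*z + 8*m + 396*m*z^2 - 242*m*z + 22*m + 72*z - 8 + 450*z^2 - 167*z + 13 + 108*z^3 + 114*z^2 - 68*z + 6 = m^2*(16 - 144*z) + m*(396*z^2 - 314*z + 30) + 108*z^3 + 564*z^2 - 163*z + 11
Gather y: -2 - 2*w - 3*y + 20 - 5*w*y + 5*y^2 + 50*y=-2*w + 5*y^2 + y*(47 - 5*w) + 18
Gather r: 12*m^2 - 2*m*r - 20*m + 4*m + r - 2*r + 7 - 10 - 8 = 12*m^2 - 16*m + r*(-2*m - 1) - 11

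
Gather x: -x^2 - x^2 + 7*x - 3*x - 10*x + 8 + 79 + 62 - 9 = -2*x^2 - 6*x + 140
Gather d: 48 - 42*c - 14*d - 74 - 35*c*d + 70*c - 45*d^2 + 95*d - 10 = 28*c - 45*d^2 + d*(81 - 35*c) - 36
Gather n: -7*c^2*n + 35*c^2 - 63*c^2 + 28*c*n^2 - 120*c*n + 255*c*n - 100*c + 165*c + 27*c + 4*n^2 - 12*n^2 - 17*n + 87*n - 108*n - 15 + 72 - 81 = -28*c^2 + 92*c + n^2*(28*c - 8) + n*(-7*c^2 + 135*c - 38) - 24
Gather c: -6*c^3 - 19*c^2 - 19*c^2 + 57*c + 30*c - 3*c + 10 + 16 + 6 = -6*c^3 - 38*c^2 + 84*c + 32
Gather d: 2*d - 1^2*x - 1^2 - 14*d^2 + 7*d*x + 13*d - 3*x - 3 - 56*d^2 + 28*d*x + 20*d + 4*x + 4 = -70*d^2 + d*(35*x + 35)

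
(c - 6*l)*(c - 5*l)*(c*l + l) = c^3*l - 11*c^2*l^2 + c^2*l + 30*c*l^3 - 11*c*l^2 + 30*l^3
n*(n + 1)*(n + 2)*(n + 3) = n^4 + 6*n^3 + 11*n^2 + 6*n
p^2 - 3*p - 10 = (p - 5)*(p + 2)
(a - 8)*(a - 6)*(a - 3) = a^3 - 17*a^2 + 90*a - 144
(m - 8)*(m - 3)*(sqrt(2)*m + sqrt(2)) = sqrt(2)*m^3 - 10*sqrt(2)*m^2 + 13*sqrt(2)*m + 24*sqrt(2)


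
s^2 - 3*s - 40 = (s - 8)*(s + 5)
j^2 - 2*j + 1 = (j - 1)^2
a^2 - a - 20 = (a - 5)*(a + 4)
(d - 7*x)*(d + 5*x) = d^2 - 2*d*x - 35*x^2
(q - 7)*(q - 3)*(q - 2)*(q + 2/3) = q^4 - 34*q^3/3 + 33*q^2 - 44*q/3 - 28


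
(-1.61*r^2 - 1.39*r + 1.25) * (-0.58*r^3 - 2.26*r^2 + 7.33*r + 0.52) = 0.9338*r^5 + 4.4448*r^4 - 9.3849*r^3 - 13.8509*r^2 + 8.4397*r + 0.65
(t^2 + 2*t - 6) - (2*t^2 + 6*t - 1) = -t^2 - 4*t - 5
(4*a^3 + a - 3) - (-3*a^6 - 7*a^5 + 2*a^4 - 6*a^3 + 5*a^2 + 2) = 3*a^6 + 7*a^5 - 2*a^4 + 10*a^3 - 5*a^2 + a - 5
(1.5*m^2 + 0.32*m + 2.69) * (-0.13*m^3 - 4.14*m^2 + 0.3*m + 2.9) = -0.195*m^5 - 6.2516*m^4 - 1.2245*m^3 - 6.6906*m^2 + 1.735*m + 7.801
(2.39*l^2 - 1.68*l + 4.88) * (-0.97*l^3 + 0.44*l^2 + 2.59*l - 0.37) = -2.3183*l^5 + 2.6812*l^4 + 0.7173*l^3 - 3.0883*l^2 + 13.2608*l - 1.8056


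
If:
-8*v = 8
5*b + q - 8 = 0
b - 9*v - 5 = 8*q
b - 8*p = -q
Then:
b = 60/41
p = 11/41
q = 28/41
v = -1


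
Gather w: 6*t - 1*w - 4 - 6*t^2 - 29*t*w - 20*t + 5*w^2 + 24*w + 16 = -6*t^2 - 14*t + 5*w^2 + w*(23 - 29*t) + 12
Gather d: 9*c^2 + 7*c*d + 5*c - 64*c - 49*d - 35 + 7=9*c^2 - 59*c + d*(7*c - 49) - 28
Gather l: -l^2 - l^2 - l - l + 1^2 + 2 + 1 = -2*l^2 - 2*l + 4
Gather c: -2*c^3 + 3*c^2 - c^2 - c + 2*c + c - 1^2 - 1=-2*c^3 + 2*c^2 + 2*c - 2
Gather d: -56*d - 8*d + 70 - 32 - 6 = 32 - 64*d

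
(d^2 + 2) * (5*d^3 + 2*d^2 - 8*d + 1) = 5*d^5 + 2*d^4 + 2*d^3 + 5*d^2 - 16*d + 2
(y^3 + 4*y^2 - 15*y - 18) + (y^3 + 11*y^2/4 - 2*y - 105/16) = 2*y^3 + 27*y^2/4 - 17*y - 393/16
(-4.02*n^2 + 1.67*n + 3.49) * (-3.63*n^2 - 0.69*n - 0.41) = 14.5926*n^4 - 3.2883*n^3 - 12.1728*n^2 - 3.0928*n - 1.4309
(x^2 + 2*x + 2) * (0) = 0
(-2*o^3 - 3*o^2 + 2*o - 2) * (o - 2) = -2*o^4 + o^3 + 8*o^2 - 6*o + 4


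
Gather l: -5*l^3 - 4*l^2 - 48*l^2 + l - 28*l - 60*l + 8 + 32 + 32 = -5*l^3 - 52*l^2 - 87*l + 72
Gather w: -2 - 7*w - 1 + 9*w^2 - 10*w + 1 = 9*w^2 - 17*w - 2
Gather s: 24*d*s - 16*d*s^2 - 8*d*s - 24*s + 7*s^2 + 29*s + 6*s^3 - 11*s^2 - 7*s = 6*s^3 + s^2*(-16*d - 4) + s*(16*d - 2)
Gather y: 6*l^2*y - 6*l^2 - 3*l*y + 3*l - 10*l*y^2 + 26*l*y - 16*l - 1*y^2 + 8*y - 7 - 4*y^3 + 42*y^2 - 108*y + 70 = -6*l^2 - 13*l - 4*y^3 + y^2*(41 - 10*l) + y*(6*l^2 + 23*l - 100) + 63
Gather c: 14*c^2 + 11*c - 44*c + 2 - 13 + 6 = 14*c^2 - 33*c - 5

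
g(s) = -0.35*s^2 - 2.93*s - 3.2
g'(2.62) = -4.76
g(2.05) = -10.68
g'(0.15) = -3.04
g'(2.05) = -4.36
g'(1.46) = -3.95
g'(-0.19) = -2.80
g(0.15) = -3.65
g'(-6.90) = 1.90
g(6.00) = -33.38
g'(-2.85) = -0.94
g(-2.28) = 1.66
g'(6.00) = -7.13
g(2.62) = -13.28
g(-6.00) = 1.78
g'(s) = -0.7*s - 2.93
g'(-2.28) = -1.33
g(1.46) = -8.22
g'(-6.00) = 1.27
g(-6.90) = 0.35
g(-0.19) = -2.66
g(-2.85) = 2.31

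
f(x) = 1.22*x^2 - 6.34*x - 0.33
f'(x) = 2.44*x - 6.34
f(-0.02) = -0.20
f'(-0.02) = -6.39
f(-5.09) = 63.55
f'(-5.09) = -18.76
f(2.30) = -8.46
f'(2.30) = -0.73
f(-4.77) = 57.67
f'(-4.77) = -17.98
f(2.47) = -8.55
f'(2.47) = -0.31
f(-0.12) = 0.45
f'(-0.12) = -6.63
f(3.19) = -8.14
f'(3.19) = 1.44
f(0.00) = -0.33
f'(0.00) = -6.34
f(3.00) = -8.37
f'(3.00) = 0.98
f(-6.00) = 81.63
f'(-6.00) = -20.98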